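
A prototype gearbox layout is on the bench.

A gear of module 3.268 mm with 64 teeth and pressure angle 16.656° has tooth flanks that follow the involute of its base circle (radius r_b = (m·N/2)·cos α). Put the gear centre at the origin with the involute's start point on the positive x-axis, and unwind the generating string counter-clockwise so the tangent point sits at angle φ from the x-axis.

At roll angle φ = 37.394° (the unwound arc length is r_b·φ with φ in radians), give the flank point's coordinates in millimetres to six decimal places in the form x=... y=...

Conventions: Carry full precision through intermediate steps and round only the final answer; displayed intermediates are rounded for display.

recognized (one wheel, involute flank): single-mesh tooth geometry, m = 3.268, N = 64
pitch radius r_p = m·N/2 = 3.268·64/2 = 104.576000
base radius r_b = r_p·cos α = 104.576000·cos 16.656° = 100.188293
roll angle φ = 37.394° = 0.65264842 rad
x = r_b·(cos φ + φ·sin φ) = 119.306905
y = r_b·(sin φ − φ·cos φ) = 8.894485

x=119.306905 y=8.894485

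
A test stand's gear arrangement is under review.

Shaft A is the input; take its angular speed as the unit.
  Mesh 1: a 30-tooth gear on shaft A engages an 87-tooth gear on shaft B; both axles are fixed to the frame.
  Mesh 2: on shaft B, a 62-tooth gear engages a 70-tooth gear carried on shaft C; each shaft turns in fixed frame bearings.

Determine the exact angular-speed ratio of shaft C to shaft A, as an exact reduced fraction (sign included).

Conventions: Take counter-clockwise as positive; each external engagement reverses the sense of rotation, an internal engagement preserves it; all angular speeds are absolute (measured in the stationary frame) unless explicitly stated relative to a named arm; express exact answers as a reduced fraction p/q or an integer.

class = fixed-axis compound train [2 meshes; 2 ratios multiply, 2 sense flips]
mesh 1 [30T→87T]: running ratio 10/29, sense −
mesh 2 [62T→70T]: running ratio 62/203, sense +
ω_out/ω_in = 62/203

62/203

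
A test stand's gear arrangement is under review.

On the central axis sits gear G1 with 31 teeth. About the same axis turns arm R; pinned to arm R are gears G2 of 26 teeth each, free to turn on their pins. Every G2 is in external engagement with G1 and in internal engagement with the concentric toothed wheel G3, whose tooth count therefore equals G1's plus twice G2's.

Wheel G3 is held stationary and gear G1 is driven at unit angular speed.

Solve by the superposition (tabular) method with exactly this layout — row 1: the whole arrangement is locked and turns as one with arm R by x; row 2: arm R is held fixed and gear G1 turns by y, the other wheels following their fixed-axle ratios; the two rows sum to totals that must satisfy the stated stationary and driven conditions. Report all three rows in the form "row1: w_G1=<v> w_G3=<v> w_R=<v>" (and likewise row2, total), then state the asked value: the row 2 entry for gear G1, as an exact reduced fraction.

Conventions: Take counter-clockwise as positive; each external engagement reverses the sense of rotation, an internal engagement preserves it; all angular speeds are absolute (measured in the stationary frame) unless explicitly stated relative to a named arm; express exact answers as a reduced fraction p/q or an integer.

row1: w_G1=31/114 w_G3=31/114 w_R=31/114
row2: w_G1=83/114 w_G3=-31/114 w_R=0
total: w_G1=1 w_G3=0 w_R=31/114
asked value: 83/114

recognized (axles ride arm R): planetary set, 31/26/83 teeth
row 1: whole set turns with the arm by x
row 2 (arm held, sun turns y): ω_ring = −(31/83)·y, ω_arm = 0
boundary: total ω_ring = x − (31/83)·y = 0 and total ω_sun = x + y = 1  ⇒  y = 83/114, x = 31/114
row 2 ring = −(31/83)·83/114 = -31/114
totals (row 1 + row 2): sun 31/114 + 83/114 = 1, ring 31/114 + (-31/114) = 0, arm 31/114 + 0 = 31/114
asked cell (row2, sun) = 83/114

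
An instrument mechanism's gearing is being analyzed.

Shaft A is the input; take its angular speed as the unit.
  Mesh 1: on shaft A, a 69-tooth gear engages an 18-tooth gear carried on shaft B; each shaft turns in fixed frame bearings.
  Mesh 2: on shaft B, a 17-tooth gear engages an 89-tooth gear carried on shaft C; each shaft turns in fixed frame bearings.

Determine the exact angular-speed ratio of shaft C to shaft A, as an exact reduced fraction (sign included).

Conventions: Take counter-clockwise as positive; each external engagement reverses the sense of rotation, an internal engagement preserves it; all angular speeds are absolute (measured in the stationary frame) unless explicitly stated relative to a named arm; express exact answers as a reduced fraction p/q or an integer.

class = fixed-axis compound train [2 meshes; 2 ratios multiply, 2 sense flips]
mesh 1 [69T→18T]: running ratio 23/6, sense −
mesh 2 [17T→89T]: running ratio 391/534, sense +
ω_out/ω_in = 391/534

391/534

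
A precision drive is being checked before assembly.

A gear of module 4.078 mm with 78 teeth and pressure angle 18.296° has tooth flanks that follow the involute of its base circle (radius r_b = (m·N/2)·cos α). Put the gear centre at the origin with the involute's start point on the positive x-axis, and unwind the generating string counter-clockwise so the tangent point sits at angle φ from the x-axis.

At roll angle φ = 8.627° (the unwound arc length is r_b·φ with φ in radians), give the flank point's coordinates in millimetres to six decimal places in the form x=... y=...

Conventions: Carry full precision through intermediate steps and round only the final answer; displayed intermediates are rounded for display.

class = single-mesh tooth geometry [base-circle involute, m = 4.078, 78T]
pitch radius r_p = m·N/2 = 4.078·78/2 = 159.042000
base radius r_b = r_p·cos α = 159.042000·cos 18.296° = 151.002013
roll angle φ = 8.627° = 0.15056955 rad
x = r_b·(cos φ + φ·sin φ) = 152.704021
y = r_b·(sin φ − φ·cos φ) = 0.171430

x=152.704021 y=0.171430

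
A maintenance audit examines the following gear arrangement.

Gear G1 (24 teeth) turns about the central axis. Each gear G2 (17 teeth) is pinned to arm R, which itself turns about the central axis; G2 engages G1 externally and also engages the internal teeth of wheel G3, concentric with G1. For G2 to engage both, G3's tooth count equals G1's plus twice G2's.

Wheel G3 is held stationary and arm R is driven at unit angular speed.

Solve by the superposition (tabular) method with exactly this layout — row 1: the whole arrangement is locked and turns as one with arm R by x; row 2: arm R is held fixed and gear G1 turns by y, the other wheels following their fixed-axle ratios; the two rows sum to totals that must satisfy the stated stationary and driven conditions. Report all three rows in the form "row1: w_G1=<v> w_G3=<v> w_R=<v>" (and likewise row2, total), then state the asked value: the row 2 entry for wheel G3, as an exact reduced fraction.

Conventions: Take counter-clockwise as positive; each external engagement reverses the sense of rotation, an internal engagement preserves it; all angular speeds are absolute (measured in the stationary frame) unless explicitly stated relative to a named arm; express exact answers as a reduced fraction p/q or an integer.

recognized (axles ride arm R): planetary set, 24/17/58 teeth
row 1 (train locked, turned with arm): all members turn x
superposition row 2 [arm held]: sun y, ring −(24/58)·y, arm 0
boundary: total ω_ring = x − (24/58)·y = 0 and total ω_arm = x = 1  ⇒  y = 29/12, x = 1
row 2 ring = −(24/58)·29/12 = -1
totals (row 1 + row 2): sun 1 + 29/12 = 41/12, ring 1 + (-1) = 0, arm 1 + 0 = 1
asked cell (row2, ring) = -1

row1: w_G1=1 w_G3=1 w_R=1
row2: w_G1=29/12 w_G3=-1 w_R=0
total: w_G1=41/12 w_G3=0 w_R=1
asked value: -1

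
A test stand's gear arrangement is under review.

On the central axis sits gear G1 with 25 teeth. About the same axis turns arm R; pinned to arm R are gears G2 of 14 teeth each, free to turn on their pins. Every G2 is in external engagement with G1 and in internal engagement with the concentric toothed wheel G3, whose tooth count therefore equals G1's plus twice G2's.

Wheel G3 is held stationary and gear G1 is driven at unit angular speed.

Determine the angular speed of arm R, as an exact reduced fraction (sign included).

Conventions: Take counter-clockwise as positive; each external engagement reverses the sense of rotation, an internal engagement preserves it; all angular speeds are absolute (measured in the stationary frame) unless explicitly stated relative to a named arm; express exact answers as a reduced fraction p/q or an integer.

topology: planetary set — G1 25T / G2 14T / G3 53T, arm = carrier (Willis)
ring teeth: 25 + 2·14 = 53
25(ω_sun−ω_arm) = −53(ω_ring−ω_arm),  ω_ring = 0, ω_sun = 1
25(1−ω_arm) = −53(0−ω_arm)  ⇒  78·ω_arm = 25  ⇒  ω_arm = 25/78
exact speed ratio = 25/78

25/78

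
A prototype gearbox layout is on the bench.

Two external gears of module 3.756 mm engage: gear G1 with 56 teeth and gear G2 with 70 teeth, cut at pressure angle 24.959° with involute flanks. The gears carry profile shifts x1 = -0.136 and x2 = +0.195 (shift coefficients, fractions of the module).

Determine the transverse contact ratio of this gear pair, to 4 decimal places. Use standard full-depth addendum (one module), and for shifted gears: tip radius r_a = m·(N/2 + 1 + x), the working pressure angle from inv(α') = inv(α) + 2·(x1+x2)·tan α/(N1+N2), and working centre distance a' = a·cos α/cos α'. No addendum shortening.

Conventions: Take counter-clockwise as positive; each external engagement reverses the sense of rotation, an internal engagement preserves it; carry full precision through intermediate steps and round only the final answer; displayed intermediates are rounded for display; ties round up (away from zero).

1.5544

recognized (one external pair, fixed centres): single-mesh tooth geometry, m = 3.756, N1 = 56, N2 = 70
base radii: r_b1 = 95.346358, r_b2 = 119.182947
tip radii: r_a1 = 108.413184, r_a2 = 135.948420
inv(α') = inv(24.959°) + 2·(-0.136+0.195)·tan α/(56+70) = 0.03025592  ⇒  α' = 25.07368°
a' = a·cos α / cos α' = 236.6280·cos 24.959°/cos 25.07368° = 236.849128
action lengths: √(r_a1²−r_b1²) = 51.599327, √(r_a2²−r_b2²) = 65.401819
base pitch p_b = π·m·cos α = 10.697836
CR = (51.599327 + 65.401819 − 236.849128·sin 25.07368°)/10.697836 = 1.554371
contact ratio ≈ 1.5544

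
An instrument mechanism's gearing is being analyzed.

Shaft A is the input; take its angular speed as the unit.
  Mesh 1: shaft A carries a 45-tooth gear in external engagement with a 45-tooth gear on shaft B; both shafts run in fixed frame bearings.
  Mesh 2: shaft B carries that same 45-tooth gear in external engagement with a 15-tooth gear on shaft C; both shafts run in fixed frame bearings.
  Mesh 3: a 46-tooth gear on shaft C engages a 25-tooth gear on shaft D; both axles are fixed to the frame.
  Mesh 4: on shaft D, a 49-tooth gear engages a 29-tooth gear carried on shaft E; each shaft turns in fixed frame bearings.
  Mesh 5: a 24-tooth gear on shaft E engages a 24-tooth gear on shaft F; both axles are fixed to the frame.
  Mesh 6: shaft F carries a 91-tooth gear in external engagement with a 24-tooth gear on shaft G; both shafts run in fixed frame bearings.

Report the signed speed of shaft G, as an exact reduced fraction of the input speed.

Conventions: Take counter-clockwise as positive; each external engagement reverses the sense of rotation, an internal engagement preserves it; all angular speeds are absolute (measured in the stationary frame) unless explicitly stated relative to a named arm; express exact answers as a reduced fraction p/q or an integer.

102557/2900

6-mesh fixed-axis compound train (all bearings frame-fixed)
mesh 1 [45T→45T]: |ω|/ω_in = 1×45/45 = 1, sense flips to −
mesh 2 [45T→15T]: |ω|/ω_in = 1×45/15 = 3, sense flips to +
mesh 3 [46T→25T]: |ω|/ω_in = 3×46/25 = 138/25, sense flips to −
mesh 4 [49T→29T]: |ω|/ω_in = (138/25)×49/29 = 6762/725, sense flips to +
mesh 5 [24T→24T]: |ω|/ω_in = (6762/725)×24/24 = 6762/725, sense flips to −
mesh 6 [91T→24T]: |ω|/ω_in = (6762/725)×91/24 = 102557/2900, sense flips to +
signed output speed (× input speed) = 102557/2900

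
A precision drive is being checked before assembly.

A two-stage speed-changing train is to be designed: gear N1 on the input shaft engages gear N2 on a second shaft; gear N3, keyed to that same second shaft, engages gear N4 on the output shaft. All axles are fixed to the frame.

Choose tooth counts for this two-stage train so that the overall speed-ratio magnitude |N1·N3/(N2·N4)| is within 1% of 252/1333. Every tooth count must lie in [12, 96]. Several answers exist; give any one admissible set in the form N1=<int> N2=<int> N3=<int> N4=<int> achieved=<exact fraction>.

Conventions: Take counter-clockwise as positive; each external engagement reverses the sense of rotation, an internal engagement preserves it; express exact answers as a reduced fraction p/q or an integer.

2-stage fixed-axis compound train for ratio 252/1333
target = 252/1333 in lowest terms: an exact hit needs N1·N3 = k·252 and N2·N4 = k·1333 for one integer k, every count in [12, 96]; additionally prefer no 1:1 stage (N1 ≠ N2, N3 ≠ N4)
k = 1: N1·N3 = 252 = 12·21, N2·N4 = 1333 = 31·43
achieved = 12·21/(31·43) = 252/1333; |achieved − target| = 0 ≤ 63/33325 ✓

N1=12 N2=31 N3=21 N4=43 achieved=252/1333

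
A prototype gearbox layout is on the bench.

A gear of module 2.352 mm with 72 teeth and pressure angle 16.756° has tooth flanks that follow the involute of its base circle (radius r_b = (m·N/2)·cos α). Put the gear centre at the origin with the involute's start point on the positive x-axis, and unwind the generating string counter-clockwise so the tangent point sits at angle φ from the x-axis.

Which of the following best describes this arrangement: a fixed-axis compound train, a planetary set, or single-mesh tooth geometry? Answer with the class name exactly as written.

single-mesh tooth geometry

single-mesh involute tooth geometry (72T wheel at module 2.352)
classification: single-mesh tooth geometry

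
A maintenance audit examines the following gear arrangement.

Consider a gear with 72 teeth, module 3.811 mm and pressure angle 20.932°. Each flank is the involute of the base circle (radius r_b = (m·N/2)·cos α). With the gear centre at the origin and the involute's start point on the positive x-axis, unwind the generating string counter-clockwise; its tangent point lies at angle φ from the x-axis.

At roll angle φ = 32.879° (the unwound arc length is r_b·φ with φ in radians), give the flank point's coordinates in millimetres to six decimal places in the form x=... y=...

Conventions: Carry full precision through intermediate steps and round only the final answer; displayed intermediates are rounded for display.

class = single-mesh tooth geometry [base-circle involute, m = 3.811, 72T]
pitch radius r_p = m·N/2 = 3.811·72/2 = 137.196000
base radius r_b = r_p·cos α = 137.196000·cos 20.932° = 128.141762
roll angle φ = 32.879° = 0.57384680 rad
x = r_b·(cos φ + φ·sin φ) = 147.534890
y = r_b·(sin φ − φ·cos φ) = 7.808868

x=147.534890 y=7.808868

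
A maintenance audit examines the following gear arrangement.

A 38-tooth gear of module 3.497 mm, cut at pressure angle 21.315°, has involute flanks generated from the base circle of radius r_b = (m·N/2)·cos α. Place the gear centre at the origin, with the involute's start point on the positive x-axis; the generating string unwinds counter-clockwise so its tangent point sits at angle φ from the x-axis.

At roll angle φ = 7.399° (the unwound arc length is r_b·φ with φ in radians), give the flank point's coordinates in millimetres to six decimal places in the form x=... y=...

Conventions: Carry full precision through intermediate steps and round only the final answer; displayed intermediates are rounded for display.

topology: single-mesh involute geometry — m = 3.497, N = 38
pitch radius r_p = m·N/2 = 3.497·38/2 = 66.443000
base radius r_b = r_p·cos α = 66.443000·cos 21.315° = 61.898039
roll angle φ = 7.399° = 0.12913691 rad
x = r_b·(cos φ + φ·sin φ) = 62.412006
y = r_b·(sin φ − φ·cos φ) = 0.044359

x=62.412006 y=0.044359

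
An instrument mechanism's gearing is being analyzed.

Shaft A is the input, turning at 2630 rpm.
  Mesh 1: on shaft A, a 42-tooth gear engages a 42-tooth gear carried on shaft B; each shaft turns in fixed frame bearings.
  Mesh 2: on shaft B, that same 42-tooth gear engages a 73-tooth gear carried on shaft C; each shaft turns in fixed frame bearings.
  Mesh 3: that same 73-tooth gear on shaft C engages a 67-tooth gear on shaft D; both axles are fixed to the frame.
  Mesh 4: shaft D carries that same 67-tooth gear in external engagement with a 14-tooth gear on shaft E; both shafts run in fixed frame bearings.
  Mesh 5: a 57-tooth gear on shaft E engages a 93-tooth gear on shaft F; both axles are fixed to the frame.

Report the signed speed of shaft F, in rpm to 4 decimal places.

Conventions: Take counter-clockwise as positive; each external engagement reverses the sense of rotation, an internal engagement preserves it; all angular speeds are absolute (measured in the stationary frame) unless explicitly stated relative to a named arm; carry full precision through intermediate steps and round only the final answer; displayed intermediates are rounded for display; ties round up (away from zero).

class = fixed-axis compound train [5 meshes; 5 ratios multiply, 5 sense flips]
mesh 1 [42T→42T]: ω = 2630.0000×42/42 = 2630.0000 rpm, sense flips to −
mesh 2 [42T→73T]: ω = 2630.0000×42/73 = 1513.1507 rpm, sense flips to +
mesh 3 [73T→67T]: ω = 1513.1507×73/67 = 1648.6567 rpm, sense flips to −
mesh 4 [67T→14T]: ω = 1648.6567×67/14 = 7890.0000 rpm, sense flips to +
mesh 5 [57T→93T]: ω = 7890.0000×57/93 = 4835.8065 rpm, sense flips to −
signed output speed = -4835.8065 rpm

-4835.8065 rpm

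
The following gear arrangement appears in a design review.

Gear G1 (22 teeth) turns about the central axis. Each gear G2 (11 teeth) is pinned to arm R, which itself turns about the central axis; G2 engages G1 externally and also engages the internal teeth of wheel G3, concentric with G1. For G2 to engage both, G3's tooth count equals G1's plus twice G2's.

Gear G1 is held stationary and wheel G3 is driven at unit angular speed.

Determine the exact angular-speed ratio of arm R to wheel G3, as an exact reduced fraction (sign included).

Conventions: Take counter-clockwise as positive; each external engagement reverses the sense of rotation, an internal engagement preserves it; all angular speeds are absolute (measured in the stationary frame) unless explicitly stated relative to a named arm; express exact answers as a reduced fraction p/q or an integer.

topology: planetary set — G1 22T / G2 11T / G3 44T, arm = carrier (Willis)
ring teeth: 22 + 2·11 = 44
22(ω_sun−ω_arm) = −44(ω_ring−ω_arm),  ω_sun = 0, ω_ring = 1
22(0−ω_arm) = −44(1−ω_arm)  ⇒  66·ω_arm = 44  ⇒  ω_arm = 2/3
ω_out/ω_in = 2/3

2/3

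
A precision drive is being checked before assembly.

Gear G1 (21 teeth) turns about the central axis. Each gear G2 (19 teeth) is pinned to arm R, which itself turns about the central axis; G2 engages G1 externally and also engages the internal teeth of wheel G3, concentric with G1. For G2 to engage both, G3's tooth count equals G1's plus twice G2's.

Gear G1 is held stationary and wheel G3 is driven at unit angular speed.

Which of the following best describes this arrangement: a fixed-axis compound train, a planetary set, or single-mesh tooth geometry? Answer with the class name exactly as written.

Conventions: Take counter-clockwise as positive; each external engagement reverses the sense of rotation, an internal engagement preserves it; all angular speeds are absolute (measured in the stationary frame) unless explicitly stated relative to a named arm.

class = planetary set [G3 = 21+2·19 = 59; Willis about the carrier]
classification: planetary set

planetary set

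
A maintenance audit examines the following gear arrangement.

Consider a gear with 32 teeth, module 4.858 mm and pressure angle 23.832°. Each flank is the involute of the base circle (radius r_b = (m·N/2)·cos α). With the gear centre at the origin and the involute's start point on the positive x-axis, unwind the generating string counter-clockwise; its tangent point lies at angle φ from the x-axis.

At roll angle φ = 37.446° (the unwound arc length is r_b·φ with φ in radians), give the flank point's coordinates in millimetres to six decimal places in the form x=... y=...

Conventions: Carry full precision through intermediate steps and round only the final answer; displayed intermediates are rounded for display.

single-mesh involute tooth geometry (32T wheel at module 4.858)
pitch radius r_p = m·N/2 = 4.858·32/2 = 77.728000
base radius r_b = r_p·cos α = 77.728000·cos 23.832° = 71.100455
roll angle φ = 37.446° = 0.65355599 rad
x = r_b·(cos φ + φ·sin φ) = 84.701799
y = r_b·(sin φ − φ·cos φ) = 6.337743

x=84.701799 y=6.337743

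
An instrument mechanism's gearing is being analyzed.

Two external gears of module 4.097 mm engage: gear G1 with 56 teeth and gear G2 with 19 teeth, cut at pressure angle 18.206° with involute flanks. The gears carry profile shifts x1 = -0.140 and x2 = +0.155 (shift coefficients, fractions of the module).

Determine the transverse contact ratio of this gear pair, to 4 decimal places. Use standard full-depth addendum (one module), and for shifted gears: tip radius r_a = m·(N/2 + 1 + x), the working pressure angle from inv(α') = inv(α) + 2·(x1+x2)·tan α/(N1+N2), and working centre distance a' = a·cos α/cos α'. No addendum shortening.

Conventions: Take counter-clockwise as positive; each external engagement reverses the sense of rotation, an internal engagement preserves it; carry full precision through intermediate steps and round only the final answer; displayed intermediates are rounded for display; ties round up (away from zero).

topology: single-mesh involute geometry — m = 4.097, 56T/19T pair
base radii: r_b1 = 108.973241, r_b2 = 36.973064
tip radii: r_a1 = 118.239420, r_a2 = 43.653535
inv(α') = inv(18.206°) + 2·(-0.140+0.155)·tan α/(56+19) = 0.01127623  ⇒  α' = 18.27540°
a' = a·cos α / cos α' = 153.6375·cos 18.206°/cos 18.27540° = 153.698842
action lengths: √(r_a1²−r_b1²) = 45.884563, √(r_a2²−r_b2²) = 23.208267
base pitch p_b = π·m·cos α = 12.226769
CR = (45.884563 + 23.208267 − 153.698842·sin 18.27540°)/12.226769 = 1.708973
contact ratio ≈ 1.7090

1.7090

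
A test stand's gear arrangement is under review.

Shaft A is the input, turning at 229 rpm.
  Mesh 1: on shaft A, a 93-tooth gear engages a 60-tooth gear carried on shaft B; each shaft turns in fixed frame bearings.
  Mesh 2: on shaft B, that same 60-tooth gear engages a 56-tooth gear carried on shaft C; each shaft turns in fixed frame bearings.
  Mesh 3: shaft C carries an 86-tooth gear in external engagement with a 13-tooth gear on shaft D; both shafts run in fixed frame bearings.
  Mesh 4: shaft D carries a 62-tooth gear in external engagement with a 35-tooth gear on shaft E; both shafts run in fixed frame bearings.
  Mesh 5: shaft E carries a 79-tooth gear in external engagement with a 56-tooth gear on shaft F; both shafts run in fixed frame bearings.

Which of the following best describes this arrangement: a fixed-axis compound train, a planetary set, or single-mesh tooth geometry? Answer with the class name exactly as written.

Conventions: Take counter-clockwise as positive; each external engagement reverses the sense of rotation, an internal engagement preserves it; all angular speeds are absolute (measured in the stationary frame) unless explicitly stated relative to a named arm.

recognized (6 fixed axles, 5 meshes): fixed-axis compound train
classification: fixed-axis compound train

fixed-axis compound train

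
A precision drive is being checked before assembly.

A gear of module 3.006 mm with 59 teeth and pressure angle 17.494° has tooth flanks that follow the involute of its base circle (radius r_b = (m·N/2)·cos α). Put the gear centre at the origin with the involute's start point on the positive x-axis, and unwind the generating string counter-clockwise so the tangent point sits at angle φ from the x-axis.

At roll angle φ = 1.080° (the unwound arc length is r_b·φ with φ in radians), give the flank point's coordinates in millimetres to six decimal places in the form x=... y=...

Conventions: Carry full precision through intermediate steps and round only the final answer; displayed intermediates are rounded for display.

x=84.590574 y=0.000189

recognized (one wheel, involute flank): single-mesh tooth geometry, m = 3.006, N = 59
pitch radius r_p = m·N/2 = 3.006·59/2 = 88.677000
base radius r_b = r_p·cos α = 88.677000·cos 17.494° = 84.575550
roll angle φ = 1.080° = 0.01884956 rad
x = r_b·(cos φ + φ·sin φ) = 84.590574
y = r_b·(sin φ − φ·cos φ) = 0.000189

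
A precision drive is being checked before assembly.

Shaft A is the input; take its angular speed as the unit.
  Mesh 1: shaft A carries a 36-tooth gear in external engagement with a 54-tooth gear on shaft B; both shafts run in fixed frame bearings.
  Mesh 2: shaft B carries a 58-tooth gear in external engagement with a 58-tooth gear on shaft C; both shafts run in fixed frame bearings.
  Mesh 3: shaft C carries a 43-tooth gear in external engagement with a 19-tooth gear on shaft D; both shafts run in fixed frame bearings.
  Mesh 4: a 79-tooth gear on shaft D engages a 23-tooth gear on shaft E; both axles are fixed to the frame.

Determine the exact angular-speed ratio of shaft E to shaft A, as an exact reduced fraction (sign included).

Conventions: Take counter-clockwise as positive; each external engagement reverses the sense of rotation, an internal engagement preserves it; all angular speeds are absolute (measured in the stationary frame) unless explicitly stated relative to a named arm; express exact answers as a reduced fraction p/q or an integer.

6794/1311

class = fixed-axis compound train [4 meshes; 4 ratios multiply, 4 sense flips]
mesh 1 [36T→54T]: running ratio 2/3, sense −
mesh 2 [58T→58T]: running ratio 2/3, sense +
mesh 3 [43T→19T]: running ratio 86/57, sense −
mesh 4 [79T→23T]: running ratio 6794/1311, sense +
ω_out/ω_in = 6794/1311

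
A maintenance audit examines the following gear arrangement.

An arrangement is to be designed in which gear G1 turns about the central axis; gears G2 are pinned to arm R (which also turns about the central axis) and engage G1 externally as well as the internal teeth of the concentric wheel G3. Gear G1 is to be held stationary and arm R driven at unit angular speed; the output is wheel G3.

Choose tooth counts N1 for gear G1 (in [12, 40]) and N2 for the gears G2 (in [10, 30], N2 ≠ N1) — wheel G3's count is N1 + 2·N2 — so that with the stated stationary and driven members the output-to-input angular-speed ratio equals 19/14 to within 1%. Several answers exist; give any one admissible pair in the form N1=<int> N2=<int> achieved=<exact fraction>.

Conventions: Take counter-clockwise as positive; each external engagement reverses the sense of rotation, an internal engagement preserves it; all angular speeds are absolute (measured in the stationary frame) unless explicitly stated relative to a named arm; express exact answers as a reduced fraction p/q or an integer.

N1=20 N2=18 achieved=19/14

planetary set to be sized for 19/14 (Willis relation)
Willis with ω_sun = 0: ω_ring/ω_arm = (N1+N3)/N3; set equal to 19/14  ⇒  N3/N1 = 1/(19/14 − 1) = 14/5
N3 = N1 + 2·N2  ⇒  N2/N1 = (N3/N1 − 1)/2 = (14/5 − 1)/2 = 9/10
smallest multiple with N1 ≥ 12 and N2 ≥ 10: k = 2  ⇒  N1 = 2·10 = 20, N2 = 2·9 = 18 (N1 ≤ 40, N2 ≤ 30, N2 ≠ N1 ✓), N3 = 20 + 2·18 = 56
check: (N1+N3)/N3 with N1 = 20, N3 = 56 gives 19/14; |achieved − target| = 0 ≤ 19/1400 ✓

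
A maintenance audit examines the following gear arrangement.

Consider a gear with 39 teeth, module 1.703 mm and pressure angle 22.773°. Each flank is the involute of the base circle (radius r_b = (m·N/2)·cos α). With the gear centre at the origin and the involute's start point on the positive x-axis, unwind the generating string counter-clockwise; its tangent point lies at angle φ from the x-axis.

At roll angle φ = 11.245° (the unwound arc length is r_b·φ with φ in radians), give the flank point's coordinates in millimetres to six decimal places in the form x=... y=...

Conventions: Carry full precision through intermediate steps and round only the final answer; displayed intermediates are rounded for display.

x=31.203806 y=0.076863

topology: single-mesh involute geometry — m = 1.703, N = 39
pitch radius r_p = m·N/2 = 1.703·39/2 = 33.208500
base radius r_b = r_p·cos α = 33.208500·cos 22.773° = 30.619753
roll angle φ = 11.245° = 0.19626227 rad
x = r_b·(cos φ + φ·sin φ) = 31.203806
y = r_b·(sin φ − φ·cos φ) = 0.076863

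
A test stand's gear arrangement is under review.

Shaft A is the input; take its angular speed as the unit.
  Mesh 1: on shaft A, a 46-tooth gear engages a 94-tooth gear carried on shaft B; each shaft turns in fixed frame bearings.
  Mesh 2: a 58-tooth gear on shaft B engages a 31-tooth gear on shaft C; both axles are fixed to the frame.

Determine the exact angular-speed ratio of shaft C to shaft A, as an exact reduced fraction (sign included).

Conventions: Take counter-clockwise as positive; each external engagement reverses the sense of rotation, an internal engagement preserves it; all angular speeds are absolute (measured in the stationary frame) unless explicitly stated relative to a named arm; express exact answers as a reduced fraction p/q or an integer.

class = fixed-axis compound train [2 meshes; 2 ratios multiply, 2 sense flips]
mesh 1 [46T→94T]: running ratio 23/47, sense −
mesh 2 [58T→31T]: running ratio 1334/1457, sense +
ω_out/ω_in = 1334/1457

1334/1457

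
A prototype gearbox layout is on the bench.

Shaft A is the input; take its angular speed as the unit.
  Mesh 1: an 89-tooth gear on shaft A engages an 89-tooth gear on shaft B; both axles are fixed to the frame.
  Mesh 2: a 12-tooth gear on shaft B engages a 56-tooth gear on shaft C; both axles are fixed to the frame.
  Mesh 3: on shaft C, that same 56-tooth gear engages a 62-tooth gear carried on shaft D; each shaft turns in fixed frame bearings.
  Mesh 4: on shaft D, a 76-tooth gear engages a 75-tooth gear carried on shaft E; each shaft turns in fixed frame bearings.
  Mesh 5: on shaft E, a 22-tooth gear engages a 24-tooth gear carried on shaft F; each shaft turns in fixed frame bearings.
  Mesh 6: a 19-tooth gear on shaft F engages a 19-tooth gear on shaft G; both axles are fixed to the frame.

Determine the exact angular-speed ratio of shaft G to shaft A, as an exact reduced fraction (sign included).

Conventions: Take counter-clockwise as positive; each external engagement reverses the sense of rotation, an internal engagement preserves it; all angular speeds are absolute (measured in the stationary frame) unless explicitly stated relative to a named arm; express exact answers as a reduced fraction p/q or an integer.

class = fixed-axis compound train [6 meshes; 6 ratios multiply, 6 sense flips]
mesh 1 [89T→89T]: running ratio 1, sense −
mesh 2 [12T→56T]: running ratio 3/14, sense +
mesh 3 [56T→62T]: running ratio 6/31, sense −
mesh 4 [76T→75T]: running ratio 152/775, sense +
mesh 5 [22T→24T]: running ratio 418/2325, sense −
mesh 6 [19T→19T]: running ratio 418/2325, sense +
ω_out/ω_in = 418/2325

418/2325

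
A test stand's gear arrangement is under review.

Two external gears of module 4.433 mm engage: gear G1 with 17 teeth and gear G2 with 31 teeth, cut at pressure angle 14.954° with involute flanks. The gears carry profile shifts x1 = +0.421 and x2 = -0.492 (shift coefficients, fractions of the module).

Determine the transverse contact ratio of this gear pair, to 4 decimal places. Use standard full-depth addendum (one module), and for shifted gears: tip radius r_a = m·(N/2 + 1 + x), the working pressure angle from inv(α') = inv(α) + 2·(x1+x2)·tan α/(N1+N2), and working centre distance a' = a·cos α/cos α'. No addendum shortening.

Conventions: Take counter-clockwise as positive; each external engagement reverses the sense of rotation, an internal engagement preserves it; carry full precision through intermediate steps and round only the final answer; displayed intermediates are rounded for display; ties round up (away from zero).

single-mesh involute tooth geometry (17T engaging 31T at module 4.433)
base radii: r_b1 = 36.404386, r_b2 = 66.384469
tip radii: r_a1 = 43.979793, r_a2 = 70.963464
inv(α') = inv(14.954°) + 2·(+0.421-0.492)·tan α/(17+31) = 0.00530221  ⇒  α' = 14.28896°
a' = a·cos α / cos α' = 106.3920·cos 14.954°/cos 14.28896° = 106.070319
action lengths: √(r_a1²−r_b1²) = 24.676768, √(r_a2²−r_b2²) = 25.078188
base pitch p_b = π·m·cos α = 13.455030
CR = (24.676768 + 25.078188 − 106.070319·sin 14.28896°)/13.455030 = 1.752170
contact ratio ≈ 1.7522

1.7522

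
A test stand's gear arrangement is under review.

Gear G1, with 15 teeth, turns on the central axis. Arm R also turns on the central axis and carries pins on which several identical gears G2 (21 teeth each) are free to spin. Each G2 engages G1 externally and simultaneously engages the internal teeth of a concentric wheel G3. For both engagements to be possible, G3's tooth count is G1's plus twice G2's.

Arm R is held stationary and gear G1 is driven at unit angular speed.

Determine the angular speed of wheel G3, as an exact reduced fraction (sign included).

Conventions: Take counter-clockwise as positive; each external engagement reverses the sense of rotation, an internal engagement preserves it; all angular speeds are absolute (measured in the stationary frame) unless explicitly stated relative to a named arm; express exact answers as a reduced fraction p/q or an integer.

-5/19

class = planetary set [G3 = 15+2·21 = 57; Willis about the carrier]
ring teeth: 15 + 2·21 = 57
15(ω_sun−ω_arm) = −57(ω_ring−ω_arm),  ω_arm = 0, ω_sun = 1
ω_ring = 0 − (15/57)(1−0) = -5/19
exact speed ratio = -5/19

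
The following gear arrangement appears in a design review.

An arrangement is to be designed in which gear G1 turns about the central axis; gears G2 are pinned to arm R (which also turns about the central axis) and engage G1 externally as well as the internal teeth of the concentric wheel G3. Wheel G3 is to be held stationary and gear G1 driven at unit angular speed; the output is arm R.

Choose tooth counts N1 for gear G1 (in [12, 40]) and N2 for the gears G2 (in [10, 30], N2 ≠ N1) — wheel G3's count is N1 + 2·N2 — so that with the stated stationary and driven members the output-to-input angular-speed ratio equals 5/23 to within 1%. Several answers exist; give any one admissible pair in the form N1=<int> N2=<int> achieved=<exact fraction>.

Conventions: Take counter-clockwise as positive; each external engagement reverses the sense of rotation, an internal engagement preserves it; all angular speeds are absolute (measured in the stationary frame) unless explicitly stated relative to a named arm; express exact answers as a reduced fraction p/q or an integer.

topology: planetary set — design target 5/23, arm = carrier (Willis)
Willis with ω_ring = 0: ω_arm/ω_sun = N1/(N1+N3); set equal to 5/23  ⇒  N3/N1 = 1/(5/23) − 1 = 18/5
N3 = N1 + 2·N2  ⇒  N2/N1 = (N3/N1 − 1)/2 = (18/5 − 1)/2 = 13/10
smallest multiple with N1 ≥ 12 and N2 ≥ 10: k = 2  ⇒  N1 = 2·10 = 20, N2 = 2·13 = 26 (N1 ≤ 40, N2 ≤ 30, N2 ≠ N1 ✓), N3 = 20 + 2·26 = 72
check: N1/(N1+N3) with N1 = 20, N3 = 72 gives 5/23; |achieved − target| = 0 ≤ 1/460 ✓

N1=20 N2=26 achieved=5/23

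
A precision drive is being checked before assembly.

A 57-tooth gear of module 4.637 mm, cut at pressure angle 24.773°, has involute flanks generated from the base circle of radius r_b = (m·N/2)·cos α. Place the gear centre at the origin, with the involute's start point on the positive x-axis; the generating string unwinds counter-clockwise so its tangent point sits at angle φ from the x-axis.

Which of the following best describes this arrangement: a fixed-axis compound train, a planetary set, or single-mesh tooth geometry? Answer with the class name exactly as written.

recognized (one wheel, involute flank): single-mesh tooth geometry, m = 4.637, N = 57
classification: single-mesh tooth geometry

single-mesh tooth geometry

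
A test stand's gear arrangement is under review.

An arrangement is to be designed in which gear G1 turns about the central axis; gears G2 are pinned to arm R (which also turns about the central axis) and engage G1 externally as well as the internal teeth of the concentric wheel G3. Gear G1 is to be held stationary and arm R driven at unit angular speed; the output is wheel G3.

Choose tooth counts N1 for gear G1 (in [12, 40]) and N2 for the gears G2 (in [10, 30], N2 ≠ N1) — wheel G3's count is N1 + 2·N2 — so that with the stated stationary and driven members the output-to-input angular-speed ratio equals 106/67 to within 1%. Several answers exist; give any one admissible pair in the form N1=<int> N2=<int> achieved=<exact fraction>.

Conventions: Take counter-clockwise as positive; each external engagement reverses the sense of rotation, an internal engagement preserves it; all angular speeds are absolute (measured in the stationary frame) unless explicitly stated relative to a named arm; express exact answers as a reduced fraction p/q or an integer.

N1=39 N2=14 achieved=106/67

design class (target 106/67): planetary set
Willis with ω_sun = 0: ω_ring/ω_arm = (N1+N3)/N3; set equal to 106/67  ⇒  N3/N1 = 1/(106/67 − 1) = 67/39
N3 = N1 + 2·N2  ⇒  N2/N1 = (N3/N1 − 1)/2 = (67/39 − 1)/2 = 14/39
smallest multiple with N1 ≥ 12 and N2 ≥ 10: k = 1  ⇒  N1 = 1·39 = 39, N2 = 1·14 = 14 (N1 ≤ 40, N2 ≤ 30, N2 ≠ N1 ✓), N3 = 39 + 2·14 = 67
check: (N1+N3)/N3 with N1 = 39, N3 = 67 gives 106/67; |achieved − target| = 0 ≤ 53/3350 ✓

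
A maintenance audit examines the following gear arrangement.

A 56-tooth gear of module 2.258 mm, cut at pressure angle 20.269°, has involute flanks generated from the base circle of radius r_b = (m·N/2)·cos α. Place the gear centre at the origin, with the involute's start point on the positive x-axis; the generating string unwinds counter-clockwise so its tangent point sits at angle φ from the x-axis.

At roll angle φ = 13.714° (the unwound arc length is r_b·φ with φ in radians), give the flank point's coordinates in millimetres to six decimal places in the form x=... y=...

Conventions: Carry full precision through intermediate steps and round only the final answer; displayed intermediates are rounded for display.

recognized (one wheel, involute flank): single-mesh tooth geometry, m = 2.258, N = 56
pitch radius r_p = m·N/2 = 2.258·56/2 = 63.224000
base radius r_b = r_p·cos α = 63.224000·cos 20.269° = 59.308949
roll angle φ = 13.714° = 0.23935445 rad
x = r_b·(cos φ + φ·sin φ) = 60.983615
y = r_b·(sin φ − φ·cos φ) = 0.269546

x=60.983615 y=0.269546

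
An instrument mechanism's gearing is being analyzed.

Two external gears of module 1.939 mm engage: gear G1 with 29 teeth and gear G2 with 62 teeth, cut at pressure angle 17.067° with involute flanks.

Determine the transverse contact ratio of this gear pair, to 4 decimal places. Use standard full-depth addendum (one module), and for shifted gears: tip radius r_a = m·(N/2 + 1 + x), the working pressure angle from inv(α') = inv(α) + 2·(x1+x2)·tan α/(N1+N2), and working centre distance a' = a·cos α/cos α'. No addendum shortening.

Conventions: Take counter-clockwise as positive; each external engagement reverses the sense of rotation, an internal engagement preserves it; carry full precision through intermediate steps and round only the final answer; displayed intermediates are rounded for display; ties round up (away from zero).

1.8834

recognized (one external pair, fixed centres): single-mesh tooth geometry, m = 1.939, N1 = 29, N2 = 62
base radii: r_b1 = 26.877356, r_b2 = 57.461933
tip radii: r_a1 = 30.054500, r_a2 = 62.048000
no profile shift: α' = α, a' = a
action lengths: √(r_a1²−r_b1²) = 13.449191, √(r_a2²−r_b2²) = 23.411122
base pitch p_b = π·m·cos α = 5.823290
CR = (13.449191 + 23.411122 − 88.224500·sin 17.06700°)/5.823290 = 1.883355
contact ratio ≈ 1.8834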